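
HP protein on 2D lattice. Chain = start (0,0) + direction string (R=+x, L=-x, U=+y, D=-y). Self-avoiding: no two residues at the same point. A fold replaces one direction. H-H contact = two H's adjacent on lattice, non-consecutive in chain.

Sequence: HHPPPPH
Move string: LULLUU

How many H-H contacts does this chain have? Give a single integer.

Answer: 0

Derivation:
Positions: [(0, 0), (-1, 0), (-1, 1), (-2, 1), (-3, 1), (-3, 2), (-3, 3)]
No H-H contacts found.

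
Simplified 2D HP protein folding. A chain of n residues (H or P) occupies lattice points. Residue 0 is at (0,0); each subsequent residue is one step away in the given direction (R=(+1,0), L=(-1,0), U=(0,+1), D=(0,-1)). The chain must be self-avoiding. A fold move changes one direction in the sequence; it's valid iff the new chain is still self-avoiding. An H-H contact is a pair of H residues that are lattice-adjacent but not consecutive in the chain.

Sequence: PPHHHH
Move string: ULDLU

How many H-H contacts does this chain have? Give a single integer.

Answer: 1

Derivation:
Positions: [(0, 0), (0, 1), (-1, 1), (-1, 0), (-2, 0), (-2, 1)]
H-H contact: residue 2 @(-1,1) - residue 5 @(-2, 1)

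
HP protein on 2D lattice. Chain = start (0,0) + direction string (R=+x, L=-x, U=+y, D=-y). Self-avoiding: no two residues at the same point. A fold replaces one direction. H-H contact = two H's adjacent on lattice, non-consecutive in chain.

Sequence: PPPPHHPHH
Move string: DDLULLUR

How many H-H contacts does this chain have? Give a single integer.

Positions: [(0, 0), (0, -1), (0, -2), (-1, -2), (-1, -1), (-2, -1), (-3, -1), (-3, 0), (-2, 0)]
H-H contact: residue 5 @(-2,-1) - residue 8 @(-2, 0)

Answer: 1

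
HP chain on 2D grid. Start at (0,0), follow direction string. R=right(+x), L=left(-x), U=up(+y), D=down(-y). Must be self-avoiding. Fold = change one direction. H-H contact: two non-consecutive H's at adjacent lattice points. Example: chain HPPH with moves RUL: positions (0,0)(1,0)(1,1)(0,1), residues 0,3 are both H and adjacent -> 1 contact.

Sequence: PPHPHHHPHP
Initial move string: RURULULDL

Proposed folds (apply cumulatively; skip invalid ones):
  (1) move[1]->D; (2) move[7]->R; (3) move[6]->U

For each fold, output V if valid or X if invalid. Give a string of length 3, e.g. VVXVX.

Answer: XXX

Derivation:
Initial: RURULULDL -> [(0, 0), (1, 0), (1, 1), (2, 1), (2, 2), (1, 2), (1, 3), (0, 3), (0, 2), (-1, 2)]
Fold 1: move[1]->D => RDRULULDL INVALID (collision), skipped
Fold 2: move[7]->R => RURULULRL INVALID (collision), skipped
Fold 3: move[6]->U => RURULUUDL INVALID (collision), skipped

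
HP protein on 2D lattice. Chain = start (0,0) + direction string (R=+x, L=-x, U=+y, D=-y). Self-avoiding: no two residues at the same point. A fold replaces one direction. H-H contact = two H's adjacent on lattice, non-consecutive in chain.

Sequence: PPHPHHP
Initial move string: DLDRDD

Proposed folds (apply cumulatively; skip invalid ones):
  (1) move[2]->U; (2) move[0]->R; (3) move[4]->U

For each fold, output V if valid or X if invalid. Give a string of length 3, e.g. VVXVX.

Answer: XXX

Derivation:
Initial: DLDRDD -> [(0, 0), (0, -1), (-1, -1), (-1, -2), (0, -2), (0, -3), (0, -4)]
Fold 1: move[2]->U => DLURDD INVALID (collision), skipped
Fold 2: move[0]->R => RLDRDD INVALID (collision), skipped
Fold 3: move[4]->U => DLDRUD INVALID (collision), skipped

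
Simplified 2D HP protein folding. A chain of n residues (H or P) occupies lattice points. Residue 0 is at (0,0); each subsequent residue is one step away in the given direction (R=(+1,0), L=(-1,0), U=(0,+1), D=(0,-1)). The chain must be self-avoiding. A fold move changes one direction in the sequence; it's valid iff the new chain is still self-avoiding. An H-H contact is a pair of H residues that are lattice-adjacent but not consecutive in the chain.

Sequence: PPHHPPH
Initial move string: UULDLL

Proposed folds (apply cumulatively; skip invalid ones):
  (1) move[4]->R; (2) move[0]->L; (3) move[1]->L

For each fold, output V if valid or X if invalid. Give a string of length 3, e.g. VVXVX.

Answer: XVV

Derivation:
Initial: UULDLL -> [(0, 0), (0, 1), (0, 2), (-1, 2), (-1, 1), (-2, 1), (-3, 1)]
Fold 1: move[4]->R => UULDRL INVALID (collision), skipped
Fold 2: move[0]->L => LULDLL VALID
Fold 3: move[1]->L => LLLDLL VALID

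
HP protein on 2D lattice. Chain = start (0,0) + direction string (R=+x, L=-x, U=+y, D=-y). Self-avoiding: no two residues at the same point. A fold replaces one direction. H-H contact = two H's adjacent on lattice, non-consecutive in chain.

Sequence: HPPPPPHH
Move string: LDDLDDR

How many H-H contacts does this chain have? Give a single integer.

Positions: [(0, 0), (-1, 0), (-1, -1), (-1, -2), (-2, -2), (-2, -3), (-2, -4), (-1, -4)]
No H-H contacts found.

Answer: 0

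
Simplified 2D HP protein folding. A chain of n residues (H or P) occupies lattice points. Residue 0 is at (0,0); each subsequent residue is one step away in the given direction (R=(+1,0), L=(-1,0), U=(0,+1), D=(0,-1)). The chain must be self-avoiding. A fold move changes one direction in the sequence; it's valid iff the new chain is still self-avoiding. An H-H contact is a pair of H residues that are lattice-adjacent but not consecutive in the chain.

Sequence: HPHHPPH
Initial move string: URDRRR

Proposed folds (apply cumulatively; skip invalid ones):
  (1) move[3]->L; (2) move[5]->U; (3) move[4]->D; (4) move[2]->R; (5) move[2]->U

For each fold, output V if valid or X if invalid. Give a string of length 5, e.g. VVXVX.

Answer: XVXVV

Derivation:
Initial: URDRRR -> [(0, 0), (0, 1), (1, 1), (1, 0), (2, 0), (3, 0), (4, 0)]
Fold 1: move[3]->L => URDLRR INVALID (collision), skipped
Fold 2: move[5]->U => URDRRU VALID
Fold 3: move[4]->D => URDRDU INVALID (collision), skipped
Fold 4: move[2]->R => URRRRU VALID
Fold 5: move[2]->U => URURRU VALID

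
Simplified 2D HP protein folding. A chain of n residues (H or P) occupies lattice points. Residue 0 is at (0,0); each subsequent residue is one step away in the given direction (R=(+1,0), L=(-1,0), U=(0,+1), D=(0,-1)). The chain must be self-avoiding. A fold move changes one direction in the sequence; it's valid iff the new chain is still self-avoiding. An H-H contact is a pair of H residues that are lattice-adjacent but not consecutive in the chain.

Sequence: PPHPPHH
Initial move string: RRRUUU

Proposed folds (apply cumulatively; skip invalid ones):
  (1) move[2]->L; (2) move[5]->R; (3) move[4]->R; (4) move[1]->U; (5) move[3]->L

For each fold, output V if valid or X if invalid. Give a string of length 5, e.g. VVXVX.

Answer: XVVVX

Derivation:
Initial: RRRUUU -> [(0, 0), (1, 0), (2, 0), (3, 0), (3, 1), (3, 2), (3, 3)]
Fold 1: move[2]->L => RRLUUU INVALID (collision), skipped
Fold 2: move[5]->R => RRRUUR VALID
Fold 3: move[4]->R => RRRURR VALID
Fold 4: move[1]->U => RURURR VALID
Fold 5: move[3]->L => RURLRR INVALID (collision), skipped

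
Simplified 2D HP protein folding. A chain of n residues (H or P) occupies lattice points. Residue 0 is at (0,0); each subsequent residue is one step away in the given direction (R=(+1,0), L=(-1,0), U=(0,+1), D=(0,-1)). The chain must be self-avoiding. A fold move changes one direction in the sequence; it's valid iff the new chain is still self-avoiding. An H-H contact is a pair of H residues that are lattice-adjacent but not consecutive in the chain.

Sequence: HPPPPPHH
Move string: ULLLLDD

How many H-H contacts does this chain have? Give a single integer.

Answer: 0

Derivation:
Positions: [(0, 0), (0, 1), (-1, 1), (-2, 1), (-3, 1), (-4, 1), (-4, 0), (-4, -1)]
No H-H contacts found.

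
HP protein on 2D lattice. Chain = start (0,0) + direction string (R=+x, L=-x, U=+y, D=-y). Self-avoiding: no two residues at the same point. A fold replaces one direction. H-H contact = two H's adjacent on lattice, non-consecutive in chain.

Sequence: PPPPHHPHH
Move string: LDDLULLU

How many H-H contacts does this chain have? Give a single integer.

Positions: [(0, 0), (-1, 0), (-1, -1), (-1, -2), (-2, -2), (-2, -1), (-3, -1), (-4, -1), (-4, 0)]
No H-H contacts found.

Answer: 0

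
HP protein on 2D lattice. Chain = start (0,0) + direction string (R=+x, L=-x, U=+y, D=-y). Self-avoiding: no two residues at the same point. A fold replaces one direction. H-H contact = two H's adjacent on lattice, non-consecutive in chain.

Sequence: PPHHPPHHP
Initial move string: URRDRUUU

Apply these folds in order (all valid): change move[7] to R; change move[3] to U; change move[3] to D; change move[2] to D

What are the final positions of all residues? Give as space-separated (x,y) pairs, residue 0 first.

Answer: (0,0) (0,1) (1,1) (1,0) (1,-1) (2,-1) (2,0) (2,1) (3,1)

Derivation:
Initial moves: URRDRUUU
Fold: move[7]->R => URRDRUUR (positions: [(0, 0), (0, 1), (1, 1), (2, 1), (2, 0), (3, 0), (3, 1), (3, 2), (4, 2)])
Fold: move[3]->U => URRURUUR (positions: [(0, 0), (0, 1), (1, 1), (2, 1), (2, 2), (3, 2), (3, 3), (3, 4), (4, 4)])
Fold: move[3]->D => URRDRUUR (positions: [(0, 0), (0, 1), (1, 1), (2, 1), (2, 0), (3, 0), (3, 1), (3, 2), (4, 2)])
Fold: move[2]->D => URDDRUUR (positions: [(0, 0), (0, 1), (1, 1), (1, 0), (1, -1), (2, -1), (2, 0), (2, 1), (3, 1)])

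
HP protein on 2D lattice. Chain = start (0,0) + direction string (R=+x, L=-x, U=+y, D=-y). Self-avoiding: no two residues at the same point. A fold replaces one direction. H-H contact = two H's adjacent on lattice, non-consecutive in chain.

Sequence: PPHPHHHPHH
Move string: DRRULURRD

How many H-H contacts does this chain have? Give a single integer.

Answer: 2

Derivation:
Positions: [(0, 0), (0, -1), (1, -1), (2, -1), (2, 0), (1, 0), (1, 1), (2, 1), (3, 1), (3, 0)]
H-H contact: residue 2 @(1,-1) - residue 5 @(1, 0)
H-H contact: residue 4 @(2,0) - residue 9 @(3, 0)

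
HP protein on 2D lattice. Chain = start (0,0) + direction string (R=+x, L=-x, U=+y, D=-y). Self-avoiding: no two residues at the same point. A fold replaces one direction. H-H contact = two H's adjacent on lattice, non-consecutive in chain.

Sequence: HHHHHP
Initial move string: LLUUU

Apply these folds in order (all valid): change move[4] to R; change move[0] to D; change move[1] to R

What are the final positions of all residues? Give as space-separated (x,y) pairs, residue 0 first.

Answer: (0,0) (0,-1) (1,-1) (1,0) (1,1) (2,1)

Derivation:
Initial moves: LLUUU
Fold: move[4]->R => LLUUR (positions: [(0, 0), (-1, 0), (-2, 0), (-2, 1), (-2, 2), (-1, 2)])
Fold: move[0]->D => DLUUR (positions: [(0, 0), (0, -1), (-1, -1), (-1, 0), (-1, 1), (0, 1)])
Fold: move[1]->R => DRUUR (positions: [(0, 0), (0, -1), (1, -1), (1, 0), (1, 1), (2, 1)])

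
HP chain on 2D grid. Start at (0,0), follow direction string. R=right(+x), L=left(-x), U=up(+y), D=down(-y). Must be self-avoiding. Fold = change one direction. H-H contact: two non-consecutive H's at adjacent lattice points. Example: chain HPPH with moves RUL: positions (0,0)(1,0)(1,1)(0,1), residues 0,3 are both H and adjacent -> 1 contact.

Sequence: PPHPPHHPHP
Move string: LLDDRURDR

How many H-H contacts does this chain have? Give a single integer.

Positions: [(0, 0), (-1, 0), (-2, 0), (-2, -1), (-2, -2), (-1, -2), (-1, -1), (0, -1), (0, -2), (1, -2)]
H-H contact: residue 5 @(-1,-2) - residue 8 @(0, -2)

Answer: 1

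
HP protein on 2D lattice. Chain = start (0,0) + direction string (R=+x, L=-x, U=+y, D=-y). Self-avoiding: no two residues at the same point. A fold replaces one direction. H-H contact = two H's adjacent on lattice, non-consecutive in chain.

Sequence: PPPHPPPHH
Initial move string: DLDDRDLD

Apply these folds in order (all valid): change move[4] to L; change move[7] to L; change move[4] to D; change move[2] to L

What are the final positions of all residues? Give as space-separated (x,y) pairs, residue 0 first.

Answer: (0,0) (0,-1) (-1,-1) (-2,-1) (-2,-2) (-2,-3) (-2,-4) (-3,-4) (-4,-4)

Derivation:
Initial moves: DLDDRDLD
Fold: move[4]->L => DLDDLDLD (positions: [(0, 0), (0, -1), (-1, -1), (-1, -2), (-1, -3), (-2, -3), (-2, -4), (-3, -4), (-3, -5)])
Fold: move[7]->L => DLDDLDLL (positions: [(0, 0), (0, -1), (-1, -1), (-1, -2), (-1, -3), (-2, -3), (-2, -4), (-3, -4), (-4, -4)])
Fold: move[4]->D => DLDDDDLL (positions: [(0, 0), (0, -1), (-1, -1), (-1, -2), (-1, -3), (-1, -4), (-1, -5), (-2, -5), (-3, -5)])
Fold: move[2]->L => DLLDDDLL (positions: [(0, 0), (0, -1), (-1, -1), (-2, -1), (-2, -2), (-2, -3), (-2, -4), (-3, -4), (-4, -4)])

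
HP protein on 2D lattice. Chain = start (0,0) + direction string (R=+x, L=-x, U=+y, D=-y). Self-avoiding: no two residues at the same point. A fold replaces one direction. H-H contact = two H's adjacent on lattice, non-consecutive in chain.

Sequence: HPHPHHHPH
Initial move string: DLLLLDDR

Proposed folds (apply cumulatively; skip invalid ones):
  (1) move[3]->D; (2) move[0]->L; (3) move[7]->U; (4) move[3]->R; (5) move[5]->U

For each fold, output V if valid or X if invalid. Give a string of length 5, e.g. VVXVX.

Answer: VVXXX

Derivation:
Initial: DLLLLDDR -> [(0, 0), (0, -1), (-1, -1), (-2, -1), (-3, -1), (-4, -1), (-4, -2), (-4, -3), (-3, -3)]
Fold 1: move[3]->D => DLLDLDDR VALID
Fold 2: move[0]->L => LLLDLDDR VALID
Fold 3: move[7]->U => LLLDLDDU INVALID (collision), skipped
Fold 4: move[3]->R => LLLRLDDR INVALID (collision), skipped
Fold 5: move[5]->U => LLLDLUDR INVALID (collision), skipped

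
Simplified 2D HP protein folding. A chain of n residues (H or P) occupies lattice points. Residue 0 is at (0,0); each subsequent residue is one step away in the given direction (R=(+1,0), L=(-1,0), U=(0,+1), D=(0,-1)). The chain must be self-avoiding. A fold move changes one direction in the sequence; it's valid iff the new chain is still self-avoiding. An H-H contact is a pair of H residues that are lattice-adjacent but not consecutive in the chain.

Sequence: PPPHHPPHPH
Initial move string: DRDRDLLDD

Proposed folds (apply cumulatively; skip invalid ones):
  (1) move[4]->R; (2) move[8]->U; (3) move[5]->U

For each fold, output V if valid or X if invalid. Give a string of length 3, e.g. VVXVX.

Initial: DRDRDLLDD -> [(0, 0), (0, -1), (1, -1), (1, -2), (2, -2), (2, -3), (1, -3), (0, -3), (0, -4), (0, -5)]
Fold 1: move[4]->R => DRDRRLLDD INVALID (collision), skipped
Fold 2: move[8]->U => DRDRDLLDU INVALID (collision), skipped
Fold 3: move[5]->U => DRDRDULDD INVALID (collision), skipped

Answer: XXX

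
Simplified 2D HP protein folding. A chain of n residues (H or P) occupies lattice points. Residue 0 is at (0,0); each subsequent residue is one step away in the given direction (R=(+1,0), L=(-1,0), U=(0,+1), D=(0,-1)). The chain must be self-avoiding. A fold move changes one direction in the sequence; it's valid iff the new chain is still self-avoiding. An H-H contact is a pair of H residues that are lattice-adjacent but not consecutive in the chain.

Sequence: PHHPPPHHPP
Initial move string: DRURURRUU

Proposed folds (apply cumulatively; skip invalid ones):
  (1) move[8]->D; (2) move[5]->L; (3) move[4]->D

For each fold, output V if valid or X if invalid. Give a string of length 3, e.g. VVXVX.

Answer: XXV

Derivation:
Initial: DRURURRUU -> [(0, 0), (0, -1), (1, -1), (1, 0), (2, 0), (2, 1), (3, 1), (4, 1), (4, 2), (4, 3)]
Fold 1: move[8]->D => DRURURRUD INVALID (collision), skipped
Fold 2: move[5]->L => DRURULRUU INVALID (collision), skipped
Fold 3: move[4]->D => DRURDRRUU VALID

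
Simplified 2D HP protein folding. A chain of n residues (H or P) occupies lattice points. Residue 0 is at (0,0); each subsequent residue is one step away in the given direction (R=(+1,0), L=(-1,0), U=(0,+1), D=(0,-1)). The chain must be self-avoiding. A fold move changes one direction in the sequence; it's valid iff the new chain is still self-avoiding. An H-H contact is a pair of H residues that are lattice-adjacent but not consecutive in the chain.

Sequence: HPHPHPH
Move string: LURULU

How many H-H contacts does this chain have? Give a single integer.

Positions: [(0, 0), (-1, 0), (-1, 1), (0, 1), (0, 2), (-1, 2), (-1, 3)]
No H-H contacts found.

Answer: 0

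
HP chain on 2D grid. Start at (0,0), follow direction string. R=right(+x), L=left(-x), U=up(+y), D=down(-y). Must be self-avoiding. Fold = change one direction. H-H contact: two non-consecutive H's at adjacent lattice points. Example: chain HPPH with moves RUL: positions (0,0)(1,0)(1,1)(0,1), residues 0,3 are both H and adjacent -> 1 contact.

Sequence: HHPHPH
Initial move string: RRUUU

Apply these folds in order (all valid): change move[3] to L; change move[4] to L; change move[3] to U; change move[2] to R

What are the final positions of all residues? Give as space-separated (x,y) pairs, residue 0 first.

Answer: (0,0) (1,0) (2,0) (3,0) (3,1) (2,1)

Derivation:
Initial moves: RRUUU
Fold: move[3]->L => RRULU (positions: [(0, 0), (1, 0), (2, 0), (2, 1), (1, 1), (1, 2)])
Fold: move[4]->L => RRULL (positions: [(0, 0), (1, 0), (2, 0), (2, 1), (1, 1), (0, 1)])
Fold: move[3]->U => RRUUL (positions: [(0, 0), (1, 0), (2, 0), (2, 1), (2, 2), (1, 2)])
Fold: move[2]->R => RRRUL (positions: [(0, 0), (1, 0), (2, 0), (3, 0), (3, 1), (2, 1)])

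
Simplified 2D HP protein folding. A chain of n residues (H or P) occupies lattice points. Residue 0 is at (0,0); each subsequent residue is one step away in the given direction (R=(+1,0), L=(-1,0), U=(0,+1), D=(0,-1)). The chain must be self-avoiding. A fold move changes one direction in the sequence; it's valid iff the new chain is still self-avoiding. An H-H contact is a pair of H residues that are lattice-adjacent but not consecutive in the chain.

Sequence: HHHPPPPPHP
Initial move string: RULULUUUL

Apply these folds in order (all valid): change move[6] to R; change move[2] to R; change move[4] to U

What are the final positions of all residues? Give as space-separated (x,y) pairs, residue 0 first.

Initial moves: RULULUUUL
Fold: move[6]->R => RULULURUL (positions: [(0, 0), (1, 0), (1, 1), (0, 1), (0, 2), (-1, 2), (-1, 3), (0, 3), (0, 4), (-1, 4)])
Fold: move[2]->R => RURULURUL (positions: [(0, 0), (1, 0), (1, 1), (2, 1), (2, 2), (1, 2), (1, 3), (2, 3), (2, 4), (1, 4)])
Fold: move[4]->U => RURUUURUL (positions: [(0, 0), (1, 0), (1, 1), (2, 1), (2, 2), (2, 3), (2, 4), (3, 4), (3, 5), (2, 5)])

Answer: (0,0) (1,0) (1,1) (2,1) (2,2) (2,3) (2,4) (3,4) (3,5) (2,5)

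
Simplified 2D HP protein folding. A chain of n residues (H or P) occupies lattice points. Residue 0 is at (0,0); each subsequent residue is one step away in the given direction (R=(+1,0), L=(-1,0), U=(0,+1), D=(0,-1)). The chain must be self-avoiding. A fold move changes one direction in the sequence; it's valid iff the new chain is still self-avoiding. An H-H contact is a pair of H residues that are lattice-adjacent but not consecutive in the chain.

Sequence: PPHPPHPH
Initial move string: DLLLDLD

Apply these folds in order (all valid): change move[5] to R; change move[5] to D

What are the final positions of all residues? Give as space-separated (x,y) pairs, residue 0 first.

Answer: (0,0) (0,-1) (-1,-1) (-2,-1) (-3,-1) (-3,-2) (-3,-3) (-3,-4)

Derivation:
Initial moves: DLLLDLD
Fold: move[5]->R => DLLLDRD (positions: [(0, 0), (0, -1), (-1, -1), (-2, -1), (-3, -1), (-3, -2), (-2, -2), (-2, -3)])
Fold: move[5]->D => DLLLDDD (positions: [(0, 0), (0, -1), (-1, -1), (-2, -1), (-3, -1), (-3, -2), (-3, -3), (-3, -4)])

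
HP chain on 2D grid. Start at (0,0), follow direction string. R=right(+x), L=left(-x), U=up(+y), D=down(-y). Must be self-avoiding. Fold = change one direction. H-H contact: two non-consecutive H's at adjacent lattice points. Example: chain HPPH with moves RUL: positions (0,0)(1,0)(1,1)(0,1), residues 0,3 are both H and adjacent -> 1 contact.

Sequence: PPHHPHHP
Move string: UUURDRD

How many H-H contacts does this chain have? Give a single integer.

Answer: 1

Derivation:
Positions: [(0, 0), (0, 1), (0, 2), (0, 3), (1, 3), (1, 2), (2, 2), (2, 1)]
H-H contact: residue 2 @(0,2) - residue 5 @(1, 2)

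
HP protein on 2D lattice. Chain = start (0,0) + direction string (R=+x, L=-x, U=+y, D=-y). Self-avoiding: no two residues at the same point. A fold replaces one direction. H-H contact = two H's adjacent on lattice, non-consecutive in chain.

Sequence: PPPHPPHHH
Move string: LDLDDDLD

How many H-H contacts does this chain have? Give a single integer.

Answer: 0

Derivation:
Positions: [(0, 0), (-1, 0), (-1, -1), (-2, -1), (-2, -2), (-2, -3), (-2, -4), (-3, -4), (-3, -5)]
No H-H contacts found.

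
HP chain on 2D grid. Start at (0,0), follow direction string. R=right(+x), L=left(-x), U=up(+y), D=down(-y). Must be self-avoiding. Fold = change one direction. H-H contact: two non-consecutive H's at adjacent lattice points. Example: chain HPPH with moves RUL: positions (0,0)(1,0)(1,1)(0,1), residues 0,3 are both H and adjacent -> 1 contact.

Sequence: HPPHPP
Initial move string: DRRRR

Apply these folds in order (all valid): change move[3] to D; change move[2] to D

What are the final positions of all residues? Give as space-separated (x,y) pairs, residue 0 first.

Initial moves: DRRRR
Fold: move[3]->D => DRRDR (positions: [(0, 0), (0, -1), (1, -1), (2, -1), (2, -2), (3, -2)])
Fold: move[2]->D => DRDDR (positions: [(0, 0), (0, -1), (1, -1), (1, -2), (1, -3), (2, -3)])

Answer: (0,0) (0,-1) (1,-1) (1,-2) (1,-3) (2,-3)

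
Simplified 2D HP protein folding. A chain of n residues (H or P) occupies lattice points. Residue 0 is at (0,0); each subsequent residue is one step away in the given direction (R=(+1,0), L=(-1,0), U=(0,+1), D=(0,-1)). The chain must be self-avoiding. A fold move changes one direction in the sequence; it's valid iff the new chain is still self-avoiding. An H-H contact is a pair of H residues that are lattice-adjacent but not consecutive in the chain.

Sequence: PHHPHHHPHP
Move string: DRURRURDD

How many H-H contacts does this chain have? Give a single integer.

Answer: 1

Derivation:
Positions: [(0, 0), (0, -1), (1, -1), (1, 0), (2, 0), (3, 0), (3, 1), (4, 1), (4, 0), (4, -1)]
H-H contact: residue 5 @(3,0) - residue 8 @(4, 0)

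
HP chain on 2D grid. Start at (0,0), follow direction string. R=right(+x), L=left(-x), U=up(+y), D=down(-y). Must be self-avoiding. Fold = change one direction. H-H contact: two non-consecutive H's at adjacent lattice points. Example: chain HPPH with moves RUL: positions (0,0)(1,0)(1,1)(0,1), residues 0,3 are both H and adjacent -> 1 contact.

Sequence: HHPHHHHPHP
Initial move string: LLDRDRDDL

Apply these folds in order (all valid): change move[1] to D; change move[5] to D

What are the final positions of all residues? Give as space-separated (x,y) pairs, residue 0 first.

Answer: (0,0) (-1,0) (-1,-1) (-1,-2) (0,-2) (0,-3) (0,-4) (0,-5) (0,-6) (-1,-6)

Derivation:
Initial moves: LLDRDRDDL
Fold: move[1]->D => LDDRDRDDL (positions: [(0, 0), (-1, 0), (-1, -1), (-1, -2), (0, -2), (0, -3), (1, -3), (1, -4), (1, -5), (0, -5)])
Fold: move[5]->D => LDDRDDDDL (positions: [(0, 0), (-1, 0), (-1, -1), (-1, -2), (0, -2), (0, -3), (0, -4), (0, -5), (0, -6), (-1, -6)])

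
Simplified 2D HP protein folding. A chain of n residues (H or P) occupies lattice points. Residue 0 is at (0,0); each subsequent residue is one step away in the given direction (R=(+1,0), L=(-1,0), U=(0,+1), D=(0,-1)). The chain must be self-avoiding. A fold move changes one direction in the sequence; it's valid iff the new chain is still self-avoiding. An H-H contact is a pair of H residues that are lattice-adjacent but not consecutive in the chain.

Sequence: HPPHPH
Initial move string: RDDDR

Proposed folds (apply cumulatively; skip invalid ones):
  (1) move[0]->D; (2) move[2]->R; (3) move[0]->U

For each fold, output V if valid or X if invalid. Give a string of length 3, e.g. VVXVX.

Answer: VVX

Derivation:
Initial: RDDDR -> [(0, 0), (1, 0), (1, -1), (1, -2), (1, -3), (2, -3)]
Fold 1: move[0]->D => DDDDR VALID
Fold 2: move[2]->R => DDRDR VALID
Fold 3: move[0]->U => UDRDR INVALID (collision), skipped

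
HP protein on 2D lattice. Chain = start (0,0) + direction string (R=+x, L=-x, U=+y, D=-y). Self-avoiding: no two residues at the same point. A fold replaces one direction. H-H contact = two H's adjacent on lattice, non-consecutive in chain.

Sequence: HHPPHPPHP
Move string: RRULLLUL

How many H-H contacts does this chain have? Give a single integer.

Positions: [(0, 0), (1, 0), (2, 0), (2, 1), (1, 1), (0, 1), (-1, 1), (-1, 2), (-2, 2)]
H-H contact: residue 1 @(1,0) - residue 4 @(1, 1)

Answer: 1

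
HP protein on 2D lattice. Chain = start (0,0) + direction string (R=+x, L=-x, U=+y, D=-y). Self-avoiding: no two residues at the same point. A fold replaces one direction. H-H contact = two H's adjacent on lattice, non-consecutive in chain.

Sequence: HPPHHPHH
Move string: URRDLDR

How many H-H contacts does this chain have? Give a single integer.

Positions: [(0, 0), (0, 1), (1, 1), (2, 1), (2, 0), (1, 0), (1, -1), (2, -1)]
H-H contact: residue 4 @(2,0) - residue 7 @(2, -1)

Answer: 1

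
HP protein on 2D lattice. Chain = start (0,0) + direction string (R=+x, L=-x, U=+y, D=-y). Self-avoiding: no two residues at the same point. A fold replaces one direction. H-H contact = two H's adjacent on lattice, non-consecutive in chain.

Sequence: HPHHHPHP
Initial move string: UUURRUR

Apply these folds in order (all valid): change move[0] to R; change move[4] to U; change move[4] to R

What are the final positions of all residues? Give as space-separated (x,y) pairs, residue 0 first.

Answer: (0,0) (1,0) (1,1) (1,2) (2,2) (3,2) (3,3) (4,3)

Derivation:
Initial moves: UUURRUR
Fold: move[0]->R => RUURRUR (positions: [(0, 0), (1, 0), (1, 1), (1, 2), (2, 2), (3, 2), (3, 3), (4, 3)])
Fold: move[4]->U => RUURUUR (positions: [(0, 0), (1, 0), (1, 1), (1, 2), (2, 2), (2, 3), (2, 4), (3, 4)])
Fold: move[4]->R => RUURRUR (positions: [(0, 0), (1, 0), (1, 1), (1, 2), (2, 2), (3, 2), (3, 3), (4, 3)])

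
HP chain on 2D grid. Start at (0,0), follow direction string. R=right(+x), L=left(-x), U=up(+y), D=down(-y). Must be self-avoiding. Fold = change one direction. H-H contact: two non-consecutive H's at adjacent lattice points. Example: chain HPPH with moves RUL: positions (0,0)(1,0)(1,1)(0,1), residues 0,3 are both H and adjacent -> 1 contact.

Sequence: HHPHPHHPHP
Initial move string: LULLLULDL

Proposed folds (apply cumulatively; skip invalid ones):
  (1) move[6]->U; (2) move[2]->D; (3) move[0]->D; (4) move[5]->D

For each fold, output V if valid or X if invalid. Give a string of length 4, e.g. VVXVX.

Initial: LULLLULDL -> [(0, 0), (-1, 0), (-1, 1), (-2, 1), (-3, 1), (-4, 1), (-4, 2), (-5, 2), (-5, 1), (-6, 1)]
Fold 1: move[6]->U => LULLLUUDL INVALID (collision), skipped
Fold 2: move[2]->D => LUDLLULDL INVALID (collision), skipped
Fold 3: move[0]->D => DULLLULDL INVALID (collision), skipped
Fold 4: move[5]->D => LULLLDLDL VALID

Answer: XXXV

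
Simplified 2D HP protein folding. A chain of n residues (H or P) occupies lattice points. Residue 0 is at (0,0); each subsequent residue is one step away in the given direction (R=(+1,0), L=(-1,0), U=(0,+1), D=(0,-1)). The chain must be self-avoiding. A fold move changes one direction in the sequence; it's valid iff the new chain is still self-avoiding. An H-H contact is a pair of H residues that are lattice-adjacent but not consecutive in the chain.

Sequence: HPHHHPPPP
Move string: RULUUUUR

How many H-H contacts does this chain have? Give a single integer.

Answer: 1

Derivation:
Positions: [(0, 0), (1, 0), (1, 1), (0, 1), (0, 2), (0, 3), (0, 4), (0, 5), (1, 5)]
H-H contact: residue 0 @(0,0) - residue 3 @(0, 1)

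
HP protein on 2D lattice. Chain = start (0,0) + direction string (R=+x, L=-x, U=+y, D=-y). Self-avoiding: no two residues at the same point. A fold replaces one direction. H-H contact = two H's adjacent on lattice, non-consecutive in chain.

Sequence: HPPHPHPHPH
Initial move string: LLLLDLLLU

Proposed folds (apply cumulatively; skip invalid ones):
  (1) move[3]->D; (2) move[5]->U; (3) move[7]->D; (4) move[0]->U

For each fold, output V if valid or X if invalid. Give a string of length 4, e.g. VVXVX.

Answer: VXXV

Derivation:
Initial: LLLLDLLLU -> [(0, 0), (-1, 0), (-2, 0), (-3, 0), (-4, 0), (-4, -1), (-5, -1), (-6, -1), (-7, -1), (-7, 0)]
Fold 1: move[3]->D => LLLDDLLLU VALID
Fold 2: move[5]->U => LLLDDULLU INVALID (collision), skipped
Fold 3: move[7]->D => LLLDDLLDU INVALID (collision), skipped
Fold 4: move[0]->U => ULLDDLLLU VALID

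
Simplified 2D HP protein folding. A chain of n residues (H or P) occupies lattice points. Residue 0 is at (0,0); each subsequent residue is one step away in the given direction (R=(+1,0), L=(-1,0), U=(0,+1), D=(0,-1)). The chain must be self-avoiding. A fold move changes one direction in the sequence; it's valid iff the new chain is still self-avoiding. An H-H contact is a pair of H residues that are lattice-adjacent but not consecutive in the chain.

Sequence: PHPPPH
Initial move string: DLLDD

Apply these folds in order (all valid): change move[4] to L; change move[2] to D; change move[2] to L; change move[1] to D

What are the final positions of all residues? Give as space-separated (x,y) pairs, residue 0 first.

Answer: (0,0) (0,-1) (0,-2) (-1,-2) (-1,-3) (-2,-3)

Derivation:
Initial moves: DLLDD
Fold: move[4]->L => DLLDL (positions: [(0, 0), (0, -1), (-1, -1), (-2, -1), (-2, -2), (-3, -2)])
Fold: move[2]->D => DLDDL (positions: [(0, 0), (0, -1), (-1, -1), (-1, -2), (-1, -3), (-2, -3)])
Fold: move[2]->L => DLLDL (positions: [(0, 0), (0, -1), (-1, -1), (-2, -1), (-2, -2), (-3, -2)])
Fold: move[1]->D => DDLDL (positions: [(0, 0), (0, -1), (0, -2), (-1, -2), (-1, -3), (-2, -3)])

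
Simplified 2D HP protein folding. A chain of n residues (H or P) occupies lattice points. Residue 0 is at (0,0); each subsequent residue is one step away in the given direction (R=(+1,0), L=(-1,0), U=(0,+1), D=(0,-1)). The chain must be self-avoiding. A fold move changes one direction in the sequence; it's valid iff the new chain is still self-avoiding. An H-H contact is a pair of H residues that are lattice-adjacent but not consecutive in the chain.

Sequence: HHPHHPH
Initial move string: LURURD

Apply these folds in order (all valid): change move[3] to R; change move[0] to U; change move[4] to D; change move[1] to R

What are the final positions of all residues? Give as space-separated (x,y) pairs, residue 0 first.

Answer: (0,0) (0,1) (1,1) (2,1) (3,1) (3,0) (3,-1)

Derivation:
Initial moves: LURURD
Fold: move[3]->R => LURRRD (positions: [(0, 0), (-1, 0), (-1, 1), (0, 1), (1, 1), (2, 1), (2, 0)])
Fold: move[0]->U => UURRRD (positions: [(0, 0), (0, 1), (0, 2), (1, 2), (2, 2), (3, 2), (3, 1)])
Fold: move[4]->D => UURRDD (positions: [(0, 0), (0, 1), (0, 2), (1, 2), (2, 2), (2, 1), (2, 0)])
Fold: move[1]->R => URRRDD (positions: [(0, 0), (0, 1), (1, 1), (2, 1), (3, 1), (3, 0), (3, -1)])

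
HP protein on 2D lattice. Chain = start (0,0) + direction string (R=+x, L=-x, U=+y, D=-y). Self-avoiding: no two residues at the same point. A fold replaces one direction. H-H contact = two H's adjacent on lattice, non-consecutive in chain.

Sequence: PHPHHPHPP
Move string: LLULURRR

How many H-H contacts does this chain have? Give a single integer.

Positions: [(0, 0), (-1, 0), (-2, 0), (-2, 1), (-3, 1), (-3, 2), (-2, 2), (-1, 2), (0, 2)]
H-H contact: residue 3 @(-2,1) - residue 6 @(-2, 2)

Answer: 1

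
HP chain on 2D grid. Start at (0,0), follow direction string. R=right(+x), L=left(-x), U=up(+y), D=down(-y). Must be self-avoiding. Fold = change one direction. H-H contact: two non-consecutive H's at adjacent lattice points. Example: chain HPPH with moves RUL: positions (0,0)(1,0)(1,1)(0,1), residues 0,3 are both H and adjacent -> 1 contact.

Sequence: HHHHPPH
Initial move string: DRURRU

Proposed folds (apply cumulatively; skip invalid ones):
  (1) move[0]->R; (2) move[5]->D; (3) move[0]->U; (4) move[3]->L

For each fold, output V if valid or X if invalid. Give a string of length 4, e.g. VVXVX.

Initial: DRURRU -> [(0, 0), (0, -1), (1, -1), (1, 0), (2, 0), (3, 0), (3, 1)]
Fold 1: move[0]->R => RRURRU VALID
Fold 2: move[5]->D => RRURRD VALID
Fold 3: move[0]->U => URURRD VALID
Fold 4: move[3]->L => URULRD INVALID (collision), skipped

Answer: VVVX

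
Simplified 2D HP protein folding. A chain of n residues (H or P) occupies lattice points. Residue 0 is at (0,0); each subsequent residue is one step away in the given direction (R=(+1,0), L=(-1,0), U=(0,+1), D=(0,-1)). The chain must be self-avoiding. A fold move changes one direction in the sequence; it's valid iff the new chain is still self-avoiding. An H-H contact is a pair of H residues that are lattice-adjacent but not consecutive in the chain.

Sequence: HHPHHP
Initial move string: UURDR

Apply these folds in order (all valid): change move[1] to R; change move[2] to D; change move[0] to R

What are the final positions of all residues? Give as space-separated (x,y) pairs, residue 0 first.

Initial moves: UURDR
Fold: move[1]->R => URRDR (positions: [(0, 0), (0, 1), (1, 1), (2, 1), (2, 0), (3, 0)])
Fold: move[2]->D => URDDR (positions: [(0, 0), (0, 1), (1, 1), (1, 0), (1, -1), (2, -1)])
Fold: move[0]->R => RRDDR (positions: [(0, 0), (1, 0), (2, 0), (2, -1), (2, -2), (3, -2)])

Answer: (0,0) (1,0) (2,0) (2,-1) (2,-2) (3,-2)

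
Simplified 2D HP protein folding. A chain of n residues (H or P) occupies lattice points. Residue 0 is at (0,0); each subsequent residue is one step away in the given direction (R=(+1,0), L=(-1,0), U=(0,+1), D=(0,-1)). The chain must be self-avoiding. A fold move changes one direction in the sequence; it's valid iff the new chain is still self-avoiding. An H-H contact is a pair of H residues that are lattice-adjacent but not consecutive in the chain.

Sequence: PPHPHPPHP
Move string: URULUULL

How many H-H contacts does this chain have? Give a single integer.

Answer: 0

Derivation:
Positions: [(0, 0), (0, 1), (1, 1), (1, 2), (0, 2), (0, 3), (0, 4), (-1, 4), (-2, 4)]
No H-H contacts found.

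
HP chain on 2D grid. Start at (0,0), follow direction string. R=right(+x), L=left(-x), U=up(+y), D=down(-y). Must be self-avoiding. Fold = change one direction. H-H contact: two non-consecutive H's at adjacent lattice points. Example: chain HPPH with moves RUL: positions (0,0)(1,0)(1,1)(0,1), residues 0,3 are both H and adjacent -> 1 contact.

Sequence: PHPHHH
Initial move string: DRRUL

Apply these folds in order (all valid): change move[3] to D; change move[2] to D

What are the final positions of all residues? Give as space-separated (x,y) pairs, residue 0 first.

Answer: (0,0) (0,-1) (1,-1) (1,-2) (1,-3) (0,-3)

Derivation:
Initial moves: DRRUL
Fold: move[3]->D => DRRDL (positions: [(0, 0), (0, -1), (1, -1), (2, -1), (2, -2), (1, -2)])
Fold: move[2]->D => DRDDL (positions: [(0, 0), (0, -1), (1, -1), (1, -2), (1, -3), (0, -3)])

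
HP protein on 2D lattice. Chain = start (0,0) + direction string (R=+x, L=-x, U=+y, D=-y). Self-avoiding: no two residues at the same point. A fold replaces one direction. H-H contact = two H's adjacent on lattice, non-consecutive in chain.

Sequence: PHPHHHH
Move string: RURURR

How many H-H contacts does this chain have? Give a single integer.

Positions: [(0, 0), (1, 0), (1, 1), (2, 1), (2, 2), (3, 2), (4, 2)]
No H-H contacts found.

Answer: 0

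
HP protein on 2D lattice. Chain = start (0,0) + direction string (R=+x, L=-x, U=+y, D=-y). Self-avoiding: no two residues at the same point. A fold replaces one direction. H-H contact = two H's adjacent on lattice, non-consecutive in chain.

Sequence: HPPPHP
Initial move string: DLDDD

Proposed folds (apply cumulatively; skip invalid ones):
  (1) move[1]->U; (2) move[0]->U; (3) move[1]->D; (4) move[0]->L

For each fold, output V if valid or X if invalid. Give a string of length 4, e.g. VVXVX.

Answer: XVXV

Derivation:
Initial: DLDDD -> [(0, 0), (0, -1), (-1, -1), (-1, -2), (-1, -3), (-1, -4)]
Fold 1: move[1]->U => DUDDD INVALID (collision), skipped
Fold 2: move[0]->U => ULDDD VALID
Fold 3: move[1]->D => UDDDD INVALID (collision), skipped
Fold 4: move[0]->L => LLDDD VALID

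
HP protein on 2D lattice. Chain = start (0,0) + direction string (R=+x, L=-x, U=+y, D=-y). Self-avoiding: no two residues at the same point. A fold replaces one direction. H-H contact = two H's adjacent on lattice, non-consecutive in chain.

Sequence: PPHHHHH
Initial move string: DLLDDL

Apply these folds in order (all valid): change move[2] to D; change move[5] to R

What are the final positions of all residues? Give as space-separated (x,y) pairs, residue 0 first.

Initial moves: DLLDDL
Fold: move[2]->D => DLDDDL (positions: [(0, 0), (0, -1), (-1, -1), (-1, -2), (-1, -3), (-1, -4), (-2, -4)])
Fold: move[5]->R => DLDDDR (positions: [(0, 0), (0, -1), (-1, -1), (-1, -2), (-1, -3), (-1, -4), (0, -4)])

Answer: (0,0) (0,-1) (-1,-1) (-1,-2) (-1,-3) (-1,-4) (0,-4)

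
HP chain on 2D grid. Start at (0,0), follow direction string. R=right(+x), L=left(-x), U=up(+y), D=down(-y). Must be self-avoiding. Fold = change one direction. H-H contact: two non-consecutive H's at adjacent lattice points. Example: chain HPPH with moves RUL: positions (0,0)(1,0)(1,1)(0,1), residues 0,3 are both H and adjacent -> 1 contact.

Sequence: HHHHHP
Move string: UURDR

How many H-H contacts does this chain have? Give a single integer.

Answer: 1

Derivation:
Positions: [(0, 0), (0, 1), (0, 2), (1, 2), (1, 1), (2, 1)]
H-H contact: residue 1 @(0,1) - residue 4 @(1, 1)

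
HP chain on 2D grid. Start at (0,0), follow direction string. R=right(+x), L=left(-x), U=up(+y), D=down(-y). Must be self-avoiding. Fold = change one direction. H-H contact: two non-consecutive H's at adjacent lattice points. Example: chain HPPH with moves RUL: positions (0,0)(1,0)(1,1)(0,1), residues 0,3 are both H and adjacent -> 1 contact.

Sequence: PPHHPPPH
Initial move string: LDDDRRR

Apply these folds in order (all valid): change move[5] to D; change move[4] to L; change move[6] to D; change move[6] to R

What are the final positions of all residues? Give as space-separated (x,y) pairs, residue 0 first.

Initial moves: LDDDRRR
Fold: move[5]->D => LDDDRDR (positions: [(0, 0), (-1, 0), (-1, -1), (-1, -2), (-1, -3), (0, -3), (0, -4), (1, -4)])
Fold: move[4]->L => LDDDLDR (positions: [(0, 0), (-1, 0), (-1, -1), (-1, -2), (-1, -3), (-2, -3), (-2, -4), (-1, -4)])
Fold: move[6]->D => LDDDLDD (positions: [(0, 0), (-1, 0), (-1, -1), (-1, -2), (-1, -3), (-2, -3), (-2, -4), (-2, -5)])
Fold: move[6]->R => LDDDLDR (positions: [(0, 0), (-1, 0), (-1, -1), (-1, -2), (-1, -3), (-2, -3), (-2, -4), (-1, -4)])

Answer: (0,0) (-1,0) (-1,-1) (-1,-2) (-1,-3) (-2,-3) (-2,-4) (-1,-4)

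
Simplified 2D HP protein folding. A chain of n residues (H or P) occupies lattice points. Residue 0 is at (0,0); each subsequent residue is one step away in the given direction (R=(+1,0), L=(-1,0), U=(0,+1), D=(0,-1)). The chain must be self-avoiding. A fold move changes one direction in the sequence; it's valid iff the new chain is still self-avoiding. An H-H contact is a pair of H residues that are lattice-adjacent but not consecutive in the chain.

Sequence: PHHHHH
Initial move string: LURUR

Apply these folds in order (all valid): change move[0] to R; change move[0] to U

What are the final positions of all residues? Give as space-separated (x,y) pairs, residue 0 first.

Answer: (0,0) (0,1) (0,2) (1,2) (1,3) (2,3)

Derivation:
Initial moves: LURUR
Fold: move[0]->R => RURUR (positions: [(0, 0), (1, 0), (1, 1), (2, 1), (2, 2), (3, 2)])
Fold: move[0]->U => UURUR (positions: [(0, 0), (0, 1), (0, 2), (1, 2), (1, 3), (2, 3)])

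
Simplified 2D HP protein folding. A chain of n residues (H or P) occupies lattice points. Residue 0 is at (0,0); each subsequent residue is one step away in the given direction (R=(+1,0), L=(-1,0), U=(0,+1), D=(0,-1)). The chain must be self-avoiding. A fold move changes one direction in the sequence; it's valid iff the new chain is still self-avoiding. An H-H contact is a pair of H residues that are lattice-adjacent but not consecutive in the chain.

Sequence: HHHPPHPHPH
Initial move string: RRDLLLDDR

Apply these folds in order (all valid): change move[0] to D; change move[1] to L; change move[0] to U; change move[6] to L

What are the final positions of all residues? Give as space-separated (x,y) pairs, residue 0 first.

Answer: (0,0) (0,1) (-1,1) (-1,0) (-2,0) (-3,0) (-4,0) (-5,0) (-5,-1) (-4,-1)

Derivation:
Initial moves: RRDLLLDDR
Fold: move[0]->D => DRDLLLDDR (positions: [(0, 0), (0, -1), (1, -1), (1, -2), (0, -2), (-1, -2), (-2, -2), (-2, -3), (-2, -4), (-1, -4)])
Fold: move[1]->L => DLDLLLDDR (positions: [(0, 0), (0, -1), (-1, -1), (-1, -2), (-2, -2), (-3, -2), (-4, -2), (-4, -3), (-4, -4), (-3, -4)])
Fold: move[0]->U => ULDLLLDDR (positions: [(0, 0), (0, 1), (-1, 1), (-1, 0), (-2, 0), (-3, 0), (-4, 0), (-4, -1), (-4, -2), (-3, -2)])
Fold: move[6]->L => ULDLLLLDR (positions: [(0, 0), (0, 1), (-1, 1), (-1, 0), (-2, 0), (-3, 0), (-4, 0), (-5, 0), (-5, -1), (-4, -1)])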